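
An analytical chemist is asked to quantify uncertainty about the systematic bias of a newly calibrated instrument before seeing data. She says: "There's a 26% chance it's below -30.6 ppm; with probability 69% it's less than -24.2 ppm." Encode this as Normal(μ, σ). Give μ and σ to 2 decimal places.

μ = -26.99, σ = 5.62

The p-quantile of Normal(μ,σ) is μ + z_p·σ, with z_{0.26} = -0.6433 and z_{0.69} = 0.4959.
Eliminate σ: μ = (z₂·x₁ − z₁·x₂)/(z₂ − z₁) = (0.4959·-30.6 − (-0.6433)·-24.2)/1.139 = -26.99.
Then σ = (x₂ − x₁)/(z₂ − z₁) = (-24.2 − -30.6)/1.139 = 5.62.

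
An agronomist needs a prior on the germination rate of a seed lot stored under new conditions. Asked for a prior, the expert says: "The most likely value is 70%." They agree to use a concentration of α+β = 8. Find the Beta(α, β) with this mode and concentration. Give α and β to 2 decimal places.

α = 5.20, β = 2.80

For α,β > 1 the Beta mode is (α−1)/(α+β−2). With α+β = 8, the mode is (α−1)/6.
Set (α−1)/6 = 0.7 → α = 1 + 0.7·6 = 5.20.
β = 8 − α = 2.80.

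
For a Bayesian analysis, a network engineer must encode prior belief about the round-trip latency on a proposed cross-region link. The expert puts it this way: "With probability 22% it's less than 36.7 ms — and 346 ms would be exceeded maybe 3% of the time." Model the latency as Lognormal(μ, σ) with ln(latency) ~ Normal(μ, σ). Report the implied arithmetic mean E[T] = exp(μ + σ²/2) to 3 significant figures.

If T ~ Lognormal(μ,σ) then ln T ~ Normal(μ,σ), so the p-quantile of ln T is μ + z_p·σ.
ln(36.7) = 3.603 and ln(346) = 5.846; z_{0.22} = -0.7722, z_{0.97} = 1.881.
σ = (5.846 − 3.603)/(1.881 − (-0.7722)) = 0.846.
μ = 3.603 − (-0.7722)·0.846 = 4.256.
E[T] = exp(μ + σ²/2) = exp(4.256 + 0.3576) = 101 ms.

E[T] ≈ 101 ms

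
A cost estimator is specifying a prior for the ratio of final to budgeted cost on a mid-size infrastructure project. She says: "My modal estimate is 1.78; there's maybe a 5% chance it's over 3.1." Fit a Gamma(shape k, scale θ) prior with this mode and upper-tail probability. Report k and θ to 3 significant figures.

k ≈ 10.1, θ ≈ 0.196

Gamma(k,θ) with k>1 has mode (k−1)θ, so θ = 1.78/(k−1).
Need P(X < 3.1) = 0.95 with θ tied to k this way. Start at k = 2, θ = 1.78: P(X<3.1) ≈ 0.520.
Too low — raise k to concentrate. Iterating converges to k ≈ 10.1.
Then θ = 1.78/(10.1−1) ≈ 0.196.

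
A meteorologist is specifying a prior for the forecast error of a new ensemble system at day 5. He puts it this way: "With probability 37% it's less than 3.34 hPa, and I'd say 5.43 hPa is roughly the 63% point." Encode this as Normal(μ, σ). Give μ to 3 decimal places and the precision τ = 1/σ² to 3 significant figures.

μ = 4.385, τ = 0.101

For Normal(μ,σ), the p-quantile is μ + z_p·σ. Here z_{0.37} = -0.3319, z_{0.63} = 0.3319.
So 3.34 = μ − 0.3319σ and 5.43 = μ + 0.3319σ.
Subtracting: σ = (5.43 − 3.34)/(0.3319 − (-0.3319)) = 3.149.
Then μ = 3.34 − (-0.3319)·3.149 = 4.385.
Precision τ = 1/σ² = 1/3.149² = 0.101.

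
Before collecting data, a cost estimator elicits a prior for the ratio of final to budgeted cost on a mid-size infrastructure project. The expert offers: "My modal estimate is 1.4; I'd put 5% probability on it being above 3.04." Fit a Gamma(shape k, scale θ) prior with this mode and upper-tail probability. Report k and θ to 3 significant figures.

Gamma(k,θ) with k>1 has mode (k−1)θ, so θ = 1.4/(k−1).
Need P(X < 3.04) = 0.95 with θ tied to k this way. Start at k = 2, θ = 1.4: P(X<3.04) ≈ 0.638.
Too low — raise k to concentrate. Iterating converges to k ≈ 5.58.
Then θ = 1.4/(5.58−1) ≈ 0.306.

k ≈ 5.58, θ ≈ 0.306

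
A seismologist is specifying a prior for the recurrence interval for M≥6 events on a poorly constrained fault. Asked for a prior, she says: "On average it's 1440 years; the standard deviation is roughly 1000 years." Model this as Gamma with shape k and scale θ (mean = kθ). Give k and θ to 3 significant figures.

For Gamma(k, scale θ): mean = kθ, variance = kθ², so CV = 1/√k.
CV = SD/mean = 1000/1440 = 0.6944, hence k = 1/CV² = 2.07.
Then θ = mean/k = 1440/2.07 = 694.

k ≈ 2.07, θ ≈ 694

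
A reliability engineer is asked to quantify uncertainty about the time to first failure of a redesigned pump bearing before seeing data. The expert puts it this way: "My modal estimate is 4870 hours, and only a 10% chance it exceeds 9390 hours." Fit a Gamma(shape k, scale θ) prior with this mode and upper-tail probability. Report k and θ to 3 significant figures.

Gamma(k,θ) with k>1 has mode (k−1)θ, so θ = 4870/(k−1).
Need P(X < 9390) = 0.9 with θ tied to k this way. Start at k = 2, θ = 4870: P(X<9390) ≈ 0.574.
Too low — raise k to concentrate. Iterating converges to k ≈ 5.44.
Then θ = 4870/(5.44−1) ≈ 1100.

k ≈ 5.44, θ ≈ 1100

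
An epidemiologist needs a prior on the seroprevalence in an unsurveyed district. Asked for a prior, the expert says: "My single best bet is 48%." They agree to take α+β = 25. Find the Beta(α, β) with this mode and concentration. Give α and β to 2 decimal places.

For α,β > 1 the Beta mode is (α−1)/(α+β−2). With α+β = 25, the mode is (α−1)/23.
Set (α−1)/23 = 0.48 → α = 1 + 0.48·23 = 12.04.
β = 25 − α = 12.96.

α = 12.04, β = 12.96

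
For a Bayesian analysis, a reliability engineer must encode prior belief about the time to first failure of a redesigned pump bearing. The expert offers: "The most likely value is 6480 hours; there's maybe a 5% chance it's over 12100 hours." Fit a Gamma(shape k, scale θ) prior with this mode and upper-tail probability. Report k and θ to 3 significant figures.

k ≈ 8.13, θ ≈ 908

Gamma(k,θ) with k>1 has mode (k−1)θ, so θ = 6480/(k−1).
Need P(X < 12100) = 0.95 with θ tied to k this way. Start at k = 2, θ = 6480: P(X<12100) ≈ 0.557.
Too low — raise k to concentrate. Iterating converges to k ≈ 8.13.
Then θ = 6480/(8.13−1) ≈ 908.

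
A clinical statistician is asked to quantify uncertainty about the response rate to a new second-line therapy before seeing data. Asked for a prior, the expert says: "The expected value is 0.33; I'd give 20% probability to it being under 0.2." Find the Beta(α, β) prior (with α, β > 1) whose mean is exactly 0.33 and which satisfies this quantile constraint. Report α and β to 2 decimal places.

With mean 0.33 fixed, write α = 0.33s, β = 0.67s where s = α+β.
Need P(θ < 0.2) = 0.2 under Beta(0.33s, 0.67s). Normal approximation: (q−m)/√(m(1−m)/s) ≈ z_{0.2} = -0.842, so s ≈ 0.33·0.67·(-0.842)²/(0.2−0.33)² = 9.3.
At s = 9.3: P(θ<0.2) ≈ 0.205. Adjusting to match 0.2 gives s ≈ 9.62.
So α = 0.33·9.62 ≈ 3.17, β = 0.67·9.62 ≈ 6.44.

α ≈ 3.17, β ≈ 6.44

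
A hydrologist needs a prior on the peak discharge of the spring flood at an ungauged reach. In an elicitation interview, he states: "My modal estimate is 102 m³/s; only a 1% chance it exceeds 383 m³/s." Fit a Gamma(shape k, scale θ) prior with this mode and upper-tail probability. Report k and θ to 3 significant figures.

k ≈ 3.43, θ ≈ 42

Gamma(k,θ) with k>1 has mode (k−1)θ, so θ = 102/(k−1).
Need P(X < 383) = 0.99 with θ tied to k this way. Start at k = 2, θ = 102: P(X<383) ≈ 0.889.
Too low — raise k to concentrate. Iterating converges to k ≈ 3.43.
Then θ = 102/(3.43−1) ≈ 42.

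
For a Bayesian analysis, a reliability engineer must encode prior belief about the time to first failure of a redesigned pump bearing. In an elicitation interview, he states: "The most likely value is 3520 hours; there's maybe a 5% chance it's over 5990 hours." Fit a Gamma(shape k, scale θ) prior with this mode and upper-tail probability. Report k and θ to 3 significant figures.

k ≈ 10.9, θ ≈ 356

Gamma(k,θ) with k>1 has mode (k−1)θ, so θ = 3520/(k−1).
Need P(X < 5990) = 0.95 with θ tied to k this way. Start at k = 2, θ = 3520: P(X<5990) ≈ 0.507.
Too low — raise k to concentrate. Iterating converges to k ≈ 10.9.
Then θ = 3520/(10.9−1) ≈ 356.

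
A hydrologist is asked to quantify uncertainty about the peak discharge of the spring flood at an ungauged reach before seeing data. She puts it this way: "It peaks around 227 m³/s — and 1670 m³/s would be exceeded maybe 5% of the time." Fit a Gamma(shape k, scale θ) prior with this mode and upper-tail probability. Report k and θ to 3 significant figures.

k ≈ 1.54, θ ≈ 420

Gamma(k,θ) with k>1 has mode (k−1)θ, so θ = 227/(k−1).
Need P(X < 1670) = 0.95 with θ tied to k this way. Start at k = 2, θ = 227: P(X<1670) ≈ 0.995.
Too high — lower k to spread out. Iterating converges to k ≈ 1.54.
Then θ = 227/(1.54−1) ≈ 420.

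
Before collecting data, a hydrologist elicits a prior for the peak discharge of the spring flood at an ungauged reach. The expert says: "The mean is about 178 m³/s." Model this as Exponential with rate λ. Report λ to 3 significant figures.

λ ≈ 0.00562

Exponential mean = 1/λ, so λ = 1/178.0 = 0.00562.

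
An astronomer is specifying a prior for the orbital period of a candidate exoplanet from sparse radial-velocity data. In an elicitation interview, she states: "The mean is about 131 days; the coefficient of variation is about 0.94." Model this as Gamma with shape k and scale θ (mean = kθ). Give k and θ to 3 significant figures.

For Gamma(k, scale θ): mean = kθ, variance = kθ², so CV = 1/√k.
CV = 0.94, hence k = 1/CV² = 1.13.
Then θ = mean/k = 131/1.13 = 116.

k ≈ 1.13, θ ≈ 116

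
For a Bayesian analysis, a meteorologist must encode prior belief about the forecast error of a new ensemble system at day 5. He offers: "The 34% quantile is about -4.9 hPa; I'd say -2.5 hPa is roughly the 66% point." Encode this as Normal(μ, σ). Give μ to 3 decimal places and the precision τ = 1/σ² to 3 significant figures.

For Normal(μ,σ), the p-quantile is μ + z_p·σ. Here z_{0.34} = -0.4125, z_{0.66} = 0.4125.
So -4.9 = μ − 0.4125σ and -2.5 = μ + 0.4125σ.
Subtracting: σ = (-2.5 − -4.9)/(0.4125 − (-0.4125)) = 2.909.
Then μ = -4.9 − (-0.4125)·2.909 = -3.700.
Precision τ = 1/σ² = 1/2.909² = 0.118.

μ = -3.700, τ = 0.118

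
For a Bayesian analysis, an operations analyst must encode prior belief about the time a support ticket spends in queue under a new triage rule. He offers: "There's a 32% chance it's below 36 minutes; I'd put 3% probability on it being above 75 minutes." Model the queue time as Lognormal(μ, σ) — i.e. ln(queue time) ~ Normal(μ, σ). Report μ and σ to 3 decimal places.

If T ~ Lognormal(μ,σ) then ln T ~ Normal(μ,σ), so the p-quantile of ln T is μ + z_p·σ.
ln(36) = 3.584 and ln(75) = 4.317; z_{0.32} = -0.4677, z_{0.97} = 1.881.
σ = (4.317 − 3.584)/(1.881 − (-0.4677)) = 0.313.
μ = 3.584 − (-0.4677)·0.313 = 3.730.

μ ≈ 3.730, σ ≈ 0.313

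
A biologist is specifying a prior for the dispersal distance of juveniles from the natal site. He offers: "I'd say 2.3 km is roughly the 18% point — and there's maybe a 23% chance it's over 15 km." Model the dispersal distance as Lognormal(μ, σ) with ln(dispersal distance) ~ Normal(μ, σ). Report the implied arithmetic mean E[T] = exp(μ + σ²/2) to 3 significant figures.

E[T] ≈ 12.3 km

If T ~ Lognormal(μ,σ) then ln T ~ Normal(μ,σ), so the p-quantile of ln T is μ + z_p·σ.
ln(2.3) = 0.8329 and ln(15) = 2.708; z_{0.18} = -0.9154, z_{0.77} = 0.7388.
σ = (2.708 − 0.8329)/(0.7388 − (-0.9154)) = 1.134.
μ = 0.8329 − (-0.9154)·1.134 = 1.871.
E[T] = exp(μ + σ²/2) = exp(1.871 + 0.6425) = 12.3 km.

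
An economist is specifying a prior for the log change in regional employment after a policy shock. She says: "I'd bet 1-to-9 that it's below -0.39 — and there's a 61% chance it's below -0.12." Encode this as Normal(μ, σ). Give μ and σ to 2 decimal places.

For Normal(μ,σ), the p-quantile is μ + z_p·σ. Here z_{0.1} = -1.282, z_{0.61} = 0.2793.
So -0.39 = μ − 1.282σ and -0.12 = μ + 0.2793σ.
Subtracting: σ = (-0.12 − -0.39)/(0.2793 − (-1.282)) = 0.17.
Then μ = -0.39 − (-1.282)·0.17 = -0.17.

μ = -0.17, σ = 0.17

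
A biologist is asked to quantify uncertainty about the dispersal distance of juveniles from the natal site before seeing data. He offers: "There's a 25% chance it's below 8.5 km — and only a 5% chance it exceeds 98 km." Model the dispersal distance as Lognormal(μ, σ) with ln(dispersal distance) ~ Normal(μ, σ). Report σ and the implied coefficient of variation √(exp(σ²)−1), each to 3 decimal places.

σ ≈ 1.054, CV ≈ 1.428

If T ~ Lognormal(μ,σ) then ln T ~ Normal(μ,σ), so the p-quantile of ln T is μ + z_p·σ.
ln(8.5) = 2.14 and ln(98) = 4.585; z_{0.25} = -0.6745, z_{0.95} = 1.645.
σ = (4.585 − 2.14)/(1.645 − (-0.6745)) = 1.054.
μ = 2.14 − (-0.6745)·1.054 = 2.851.
CV = √(exp(σ²)−1) = √(exp(1.1112)−1) = 1.428.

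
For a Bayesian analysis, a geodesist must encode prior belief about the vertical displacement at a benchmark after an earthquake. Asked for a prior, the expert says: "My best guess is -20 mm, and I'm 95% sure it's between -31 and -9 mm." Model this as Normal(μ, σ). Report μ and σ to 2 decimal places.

A symmetric 95% interval runs μ ± z·σ with z = 1.96.
Half-width = 11, so σ = 11/1.96 = 5.61.
μ is the stated best guess, -20.00.

μ = -20.00, σ = 5.61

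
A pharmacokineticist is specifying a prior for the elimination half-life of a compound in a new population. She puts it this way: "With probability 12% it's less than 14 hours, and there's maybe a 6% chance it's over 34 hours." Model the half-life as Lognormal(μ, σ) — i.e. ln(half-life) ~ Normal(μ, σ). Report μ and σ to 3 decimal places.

If T ~ Lognormal(μ,σ) then ln T ~ Normal(μ,σ), so the p-quantile of ln T is μ + z_p·σ.
ln(14) = 2.639 and ln(34) = 3.526; z_{0.12} = -1.175, z_{0.94} = 1.555.
σ = (3.526 − 2.639)/(1.555 − (-1.175)) = 0.325.
μ = 2.639 − (-1.175)·0.325 = 3.021.

μ ≈ 3.021, σ ≈ 0.325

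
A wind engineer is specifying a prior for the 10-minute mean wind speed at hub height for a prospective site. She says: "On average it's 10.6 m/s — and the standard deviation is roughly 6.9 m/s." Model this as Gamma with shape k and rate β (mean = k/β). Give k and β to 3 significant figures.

For Gamma(k, rate β): mean = k/β, variance = k/β², so CV = 1/√k.
CV = SD/mean = 6.9/10.6 = 0.6509, hence k = 1/CV² = 2.36.
Then β = k/mean = 2.36/10.6 = 0.223.

k ≈ 2.36, β ≈ 0.223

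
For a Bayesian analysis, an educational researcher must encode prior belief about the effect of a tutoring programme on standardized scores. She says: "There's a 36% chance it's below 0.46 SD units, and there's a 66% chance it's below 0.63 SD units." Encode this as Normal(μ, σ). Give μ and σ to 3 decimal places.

μ = 0.539, σ = 0.221

The p-quantile of Normal(μ,σ) is μ + z_p·σ, with z_{0.36} = -0.3585 and z_{0.66} = 0.4125.
Eliminate σ: μ = (z₂·x₁ − z₁·x₂)/(z₂ − z₁) = (0.4125·0.46 − (-0.3585)·0.63)/0.7709 = 0.539.
Then σ = (x₂ − x₁)/(z₂ − z₁) = (0.63 − 0.46)/0.7709 = 0.221.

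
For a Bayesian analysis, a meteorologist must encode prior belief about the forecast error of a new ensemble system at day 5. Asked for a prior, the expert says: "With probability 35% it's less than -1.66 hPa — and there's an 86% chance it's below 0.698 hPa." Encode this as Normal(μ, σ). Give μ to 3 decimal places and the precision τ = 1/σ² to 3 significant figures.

μ = -1.040, τ = 0.386

For Normal(μ,σ), the p-quantile is μ + z_p·σ. Here z_{0.35} = -0.3853, z_{0.86} = 1.08.
So -1.66 = μ − 0.3853σ and 0.698 = μ + 1.08σ.
Subtracting: σ = (0.698 − -1.66)/(1.08 − (-0.3853)) = 1.609.
Then μ = -1.66 − (-0.3853)·1.609 = -1.040.
Precision τ = 1/σ² = 1/1.609² = 0.386.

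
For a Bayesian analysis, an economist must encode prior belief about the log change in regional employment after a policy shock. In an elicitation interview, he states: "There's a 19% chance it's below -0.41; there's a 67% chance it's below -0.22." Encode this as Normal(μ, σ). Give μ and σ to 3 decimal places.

For Normal(μ,σ), the p-quantile is μ + z_p·σ. Here z_{0.19} = -0.8779, z_{0.67} = 0.4399.
So -0.41 = μ − 0.8779σ and -0.22 = μ + 0.4399σ.
Subtracting: σ = (-0.22 − -0.41)/(0.4399 − (-0.8779)) = 0.144.
Then μ = -0.41 − (-0.8779)·0.144 = -0.283.

μ = -0.283, σ = 0.144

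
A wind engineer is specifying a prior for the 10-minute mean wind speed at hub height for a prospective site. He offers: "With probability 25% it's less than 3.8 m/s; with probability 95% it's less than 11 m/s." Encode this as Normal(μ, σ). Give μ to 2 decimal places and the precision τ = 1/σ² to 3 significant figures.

For Normal(μ,σ), the p-quantile is μ + z_p·σ. Here z_{0.25} = -0.6745, z_{0.95} = 1.645.
So 3.8 = μ − 0.6745σ and 11 = μ + 1.645σ.
Subtracting: σ = (11 − 3.8)/(1.645 − (-0.6745)) = 3.10.
Then μ = 3.8 − (-0.6745)·3.10 = 5.89.
Precision τ = 1/σ² = 1/3.104² = 0.104.

μ = 5.89, τ = 0.104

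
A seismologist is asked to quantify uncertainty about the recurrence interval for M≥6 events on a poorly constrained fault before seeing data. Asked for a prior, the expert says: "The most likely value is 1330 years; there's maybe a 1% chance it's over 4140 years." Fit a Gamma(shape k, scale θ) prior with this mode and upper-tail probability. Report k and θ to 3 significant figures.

Gamma(k,θ) with k>1 has mode (k−1)θ, so θ = 1330/(k−1).
Need P(X < 4140) = 0.99 with θ tied to k this way. Start at k = 2, θ = 1330: P(X<4140) ≈ 0.817.
Too low — raise k to concentrate. Iterating converges to k ≈ 4.46.
Then θ = 1330/(4.46−1) ≈ 384.

k ≈ 4.46, θ ≈ 384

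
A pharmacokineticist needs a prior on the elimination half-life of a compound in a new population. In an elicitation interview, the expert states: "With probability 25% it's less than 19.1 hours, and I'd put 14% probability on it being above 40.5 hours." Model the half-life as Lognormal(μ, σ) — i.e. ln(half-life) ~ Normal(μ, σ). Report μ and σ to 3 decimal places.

μ ≈ 3.239, σ ≈ 0.428

If T ~ Lognormal(μ,σ) then ln T ~ Normal(μ,σ), so the p-quantile of ln T is μ + z_p·σ.
ln(19.1) = 2.95 and ln(40.5) = 3.701; z_{0.25} = -0.6745, z_{0.86} = 1.08.
σ = (3.701 − 2.95)/(1.08 − (-0.6745)) = 0.428.
μ = 2.95 − (-0.6745)·0.428 = 3.239.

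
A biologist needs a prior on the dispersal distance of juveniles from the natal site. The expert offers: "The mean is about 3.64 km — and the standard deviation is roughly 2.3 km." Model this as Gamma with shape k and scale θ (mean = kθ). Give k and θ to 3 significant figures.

k ≈ 2.5, θ ≈ 1.45

For Gamma(k, scale θ): mean = kθ, variance = kθ², so CV = 1/√k.
CV = SD/mean = 2.3/3.64 = 0.6319, hence k = 1/CV² = 2.5.
Then θ = mean/k = 3.64/2.5 = 1.45.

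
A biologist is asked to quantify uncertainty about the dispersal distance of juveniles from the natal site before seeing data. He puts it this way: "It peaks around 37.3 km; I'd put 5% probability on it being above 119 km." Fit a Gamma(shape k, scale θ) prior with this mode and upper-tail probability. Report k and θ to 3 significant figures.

k ≈ 2.95, θ ≈ 19.1

Gamma(k,θ) with k>1 has mode (k−1)θ, so θ = 37.3/(k−1).
Need P(X < 119) = 0.95 with θ tied to k this way. Start at k = 2, θ = 37.3: P(X<119) ≈ 0.828.
Too low — raise k to concentrate. Iterating converges to k ≈ 2.95.
Then θ = 37.3/(2.95−1) ≈ 19.1.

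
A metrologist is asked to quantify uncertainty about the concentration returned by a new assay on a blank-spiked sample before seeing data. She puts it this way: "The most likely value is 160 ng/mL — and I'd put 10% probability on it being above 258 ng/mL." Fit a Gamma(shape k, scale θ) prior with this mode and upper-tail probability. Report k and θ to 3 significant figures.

k ≈ 9.24, θ ≈ 19.4

Gamma(k,θ) with k>1 has mode (k−1)θ, so θ = 160/(k−1).
Need P(X < 258) = 0.9 with θ tied to k this way. Start at k = 2, θ = 160: P(X<258) ≈ 0.479.
Too low — raise k to concentrate. Iterating converges to k ≈ 9.24.
Then θ = 160/(9.24−1) ≈ 19.4.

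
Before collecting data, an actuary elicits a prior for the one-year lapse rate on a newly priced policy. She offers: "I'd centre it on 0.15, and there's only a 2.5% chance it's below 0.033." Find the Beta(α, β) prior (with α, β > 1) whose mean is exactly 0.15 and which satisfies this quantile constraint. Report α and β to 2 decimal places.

α ≈ 2.93, β ≈ 16.61

With mean 0.15 fixed, write α = 0.15s, β = 0.85s where s = α+β.
Need P(θ < 0.033) = 0.025 under Beta(0.15s, 0.85s). Normal approximation: (q−m)/√(m(1−m)/s) ≈ z_{0.025} = -1.96, so s ≈ 0.15·0.85·(-1.96)²/(0.033−0.15)² = 35.8.
At s = 35.8: P(θ<0.033) ≈ 0.003. Adjusting to match 0.025 gives s ≈ 19.54.
So α = 0.15·19.54 ≈ 2.93, β = 0.85·19.54 ≈ 16.61.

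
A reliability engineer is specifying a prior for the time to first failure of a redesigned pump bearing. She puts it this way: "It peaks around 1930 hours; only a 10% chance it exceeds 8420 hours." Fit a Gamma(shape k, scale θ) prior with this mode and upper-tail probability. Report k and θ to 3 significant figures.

Gamma(k,θ) with k>1 has mode (k−1)θ, so θ = 1930/(k−1).
Need P(X < 8420) = 0.9 with θ tied to k this way. Start at k = 2, θ = 1930: P(X<8420) ≈ 0.932.
Too high — lower k to spread out. Iterating converges to k ≈ 1.83.
Then θ = 1930/(1.83−1) ≈ 2310.

k ≈ 1.83, θ ≈ 2310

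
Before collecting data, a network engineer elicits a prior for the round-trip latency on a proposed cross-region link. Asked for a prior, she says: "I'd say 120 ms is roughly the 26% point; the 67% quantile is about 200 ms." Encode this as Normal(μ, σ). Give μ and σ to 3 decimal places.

For Normal(μ,σ), the p-quantile is μ + z_p·σ. Here z_{0.26} = -0.6433, z_{0.67} = 0.4399.
So 120 = μ − 0.6433σ and 200 = μ + 0.4399σ.
Subtracting: σ = (200 − 120)/(0.4399 − (-0.6433)) = 73.851.
Then μ = 120 − (-0.6433)·73.851 = 167.512.

μ = 167.512, σ = 73.851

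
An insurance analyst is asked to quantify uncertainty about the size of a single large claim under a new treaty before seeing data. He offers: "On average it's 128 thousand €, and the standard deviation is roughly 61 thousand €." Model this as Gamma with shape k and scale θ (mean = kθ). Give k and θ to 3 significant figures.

k ≈ 4.4, θ ≈ 29.1

For Gamma(k, scale θ): mean = kθ, variance = kθ², so CV = 1/√k.
CV = SD/mean = 61/128 = 0.4766, hence k = 1/CV² = 4.4.
Then θ = mean/k = 128/4.4 = 29.1.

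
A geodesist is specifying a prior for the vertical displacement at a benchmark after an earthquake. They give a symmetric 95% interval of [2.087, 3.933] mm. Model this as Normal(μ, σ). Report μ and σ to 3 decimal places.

A symmetric 95% interval runs μ ± z·σ with z = 1.96.
Half-width = 0.923, so σ = 0.923/1.96 = 0.471.
μ is the interval midpoint, 3.010.

μ = 3.010, σ = 0.471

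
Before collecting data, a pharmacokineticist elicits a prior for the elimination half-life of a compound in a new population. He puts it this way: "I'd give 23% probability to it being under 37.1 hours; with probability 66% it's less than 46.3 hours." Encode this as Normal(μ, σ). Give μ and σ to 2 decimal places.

The p-quantile of Normal(μ,σ) is μ + z_p·σ, with z_{0.23} = -0.7388 and z_{0.66} = 0.4125.
Eliminate σ: μ = (z₂·x₁ − z₁·x₂)/(z₂ − z₁) = (0.4125·37.1 − (-0.7388)·46.3)/1.151 = 43.00.
Then σ = (x₂ − x₁)/(z₂ − z₁) = (46.3 − 37.1)/1.151 = 7.99.

μ = 43.00, σ = 7.99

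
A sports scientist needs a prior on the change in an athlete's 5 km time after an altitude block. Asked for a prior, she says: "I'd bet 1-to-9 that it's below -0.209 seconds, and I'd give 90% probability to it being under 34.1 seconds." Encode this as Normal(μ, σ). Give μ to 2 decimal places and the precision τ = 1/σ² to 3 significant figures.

μ = 16.95, τ = 0.00558

The p-quantile of Normal(μ,σ) is μ + z_p·σ, with z_{0.1} = -1.282 and z_{0.9} = 1.282.
Eliminate σ: μ = (z₂·x₁ − z₁·x₂)/(z₂ − z₁) = (1.282·-0.209 − (-1.282)·34.1)/2.563 = 16.95.
Then σ = (x₂ − x₁)/(z₂ − z₁) = (34.1 − -0.209)/2.563 = 13.39.
Precision τ = 1/σ² = 1/13.39² = 0.00558.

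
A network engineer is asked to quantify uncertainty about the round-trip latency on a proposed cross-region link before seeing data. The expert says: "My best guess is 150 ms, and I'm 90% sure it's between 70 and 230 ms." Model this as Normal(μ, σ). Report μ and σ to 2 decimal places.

μ = 150.00, σ = 48.64

A symmetric 90% interval runs μ ± z·σ with z = 1.645.
Half-width = 80, so σ = 80/1.645 = 48.64.
μ is the stated best guess, 150.00.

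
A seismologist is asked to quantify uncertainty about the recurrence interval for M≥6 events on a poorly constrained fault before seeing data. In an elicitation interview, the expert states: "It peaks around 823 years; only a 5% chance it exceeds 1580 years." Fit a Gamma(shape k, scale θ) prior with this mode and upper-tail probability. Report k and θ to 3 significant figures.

Gamma(k,θ) with k>1 has mode (k−1)θ, so θ = 823/(k−1).
Need P(X < 1580) = 0.95 with θ tied to k this way. Start at k = 2, θ = 823: P(X<1580) ≈ 0.572.
Too low — raise k to concentrate. Iterating converges to k ≈ 7.53.
Then θ = 823/(7.53−1) ≈ 126.

k ≈ 7.53, θ ≈ 126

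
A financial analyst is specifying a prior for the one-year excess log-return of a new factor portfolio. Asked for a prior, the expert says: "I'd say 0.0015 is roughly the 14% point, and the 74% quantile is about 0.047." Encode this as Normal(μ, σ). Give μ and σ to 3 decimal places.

μ = 0.030, σ = 0.026

For Normal(μ,σ), the p-quantile is μ + z_p·σ. Here z_{0.14} = -1.08, z_{0.74} = 0.6433.
So 0.0015 = μ − 1.08σ and 0.047 = μ + 0.6433σ.
Subtracting: σ = (0.047 − 0.0015)/(0.6433 − (-1.08)) = 0.026.
Then μ = 0.0015 − (-1.08)·0.026 = 0.030.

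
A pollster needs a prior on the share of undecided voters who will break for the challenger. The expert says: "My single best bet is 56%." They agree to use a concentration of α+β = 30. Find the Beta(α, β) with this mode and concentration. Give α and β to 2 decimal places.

α = 16.68, β = 13.32

For α,β > 1 the Beta mode is (α−1)/(α+β−2). With α+β = 30, the mode is (α−1)/28.
Set (α−1)/28 = 0.56 → α = 1 + 0.56·28 = 16.68.
β = 30 − α = 13.32.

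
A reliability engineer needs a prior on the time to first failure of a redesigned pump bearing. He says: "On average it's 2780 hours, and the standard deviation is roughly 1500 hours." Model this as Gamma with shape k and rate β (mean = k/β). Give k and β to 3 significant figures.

k ≈ 3.43, β ≈ 0.00124

For Gamma(k, rate β): mean = k/β, variance = k/β², so CV = 1/√k.
CV = SD/mean = 1500/2780 = 0.5396, hence k = 1/CV² = 3.43.
Then β = k/mean = 3.43/2780 = 0.00124.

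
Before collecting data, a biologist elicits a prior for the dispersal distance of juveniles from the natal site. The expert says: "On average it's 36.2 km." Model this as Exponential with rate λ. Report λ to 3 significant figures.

λ ≈ 0.0276

Exponential mean = 1/λ, so λ = 1/36.2 = 0.0276.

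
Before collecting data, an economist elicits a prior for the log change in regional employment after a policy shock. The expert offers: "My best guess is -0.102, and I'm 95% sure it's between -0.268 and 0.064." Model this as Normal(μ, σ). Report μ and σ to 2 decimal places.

A symmetric 95% interval runs μ ± z·σ with z = 1.96.
Half-width = 0.166, so σ = 0.166/1.96 = 0.08.
μ is the stated best guess, -0.10.

μ = -0.10, σ = 0.08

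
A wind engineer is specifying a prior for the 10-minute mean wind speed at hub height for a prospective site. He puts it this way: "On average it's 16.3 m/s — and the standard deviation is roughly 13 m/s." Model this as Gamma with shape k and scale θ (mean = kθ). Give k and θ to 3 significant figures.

k ≈ 1.57, θ ≈ 10.4

For Gamma(k, scale θ): mean = kθ, variance = kθ², so CV = 1/√k.
CV = SD/mean = 13/16.3 = 0.7975, hence k = 1/CV² = 1.57.
Then θ = mean/k = 16.3/1.57 = 10.4.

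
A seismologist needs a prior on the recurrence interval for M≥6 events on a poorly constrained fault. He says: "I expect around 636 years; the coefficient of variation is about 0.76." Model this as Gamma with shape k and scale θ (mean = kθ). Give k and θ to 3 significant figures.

k ≈ 1.73, θ ≈ 367

For Gamma(k, scale θ): mean = kθ, variance = kθ², so CV = 1/√k.
CV = 0.76, hence k = 1/CV² = 1.73.
Then θ = mean/k = 636/1.73 = 367.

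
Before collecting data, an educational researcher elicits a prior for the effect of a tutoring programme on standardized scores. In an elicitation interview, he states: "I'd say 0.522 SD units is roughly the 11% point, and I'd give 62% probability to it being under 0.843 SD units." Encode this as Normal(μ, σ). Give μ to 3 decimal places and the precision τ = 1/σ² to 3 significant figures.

For Normal(μ,σ), the p-quantile is μ + z_p·σ. Here z_{0.11} = -1.227, z_{0.62} = 0.3055.
So 0.522 = μ − 1.227σ and 0.843 = μ + 0.3055σ.
Subtracting: σ = (0.843 − 0.522)/(0.3055 − (-1.227)) = 0.210.
Then μ = 0.522 − (-1.227)·0.210 = 0.779.
Precision τ = 1/σ² = 1/0.2095² = 22.8.

μ = 0.779, τ = 22.8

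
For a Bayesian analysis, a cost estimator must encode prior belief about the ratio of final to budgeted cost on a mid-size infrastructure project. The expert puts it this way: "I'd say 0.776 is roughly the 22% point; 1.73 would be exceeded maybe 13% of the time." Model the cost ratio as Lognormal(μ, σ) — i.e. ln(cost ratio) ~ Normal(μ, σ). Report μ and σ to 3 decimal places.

μ ≈ 0.072, σ ≈ 0.422

If T ~ Lognormal(μ,σ) then ln T ~ Normal(μ,σ), so the p-quantile of ln T is μ + z_p·σ.
ln(0.776) = -0.2536 and ln(1.73) = 0.5481; z_{0.22} = -0.7722, z_{0.87} = 1.126.
σ = (0.5481 − -0.2536)/(1.126 − (-0.7722)) = 0.422.
μ = -0.2536 − (-0.7722)·0.422 = 0.072.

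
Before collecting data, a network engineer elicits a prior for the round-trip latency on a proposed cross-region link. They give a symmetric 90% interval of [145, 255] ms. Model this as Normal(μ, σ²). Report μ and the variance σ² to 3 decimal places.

A symmetric 90% interval runs μ ± z·σ with z = 1.645.
Half-width = 55, so σ = 55/1.645 = 33.4376 and σ² = 1118.075.
μ is the interval midpoint, 200.000.

μ = 200.000, σ² = 1118.075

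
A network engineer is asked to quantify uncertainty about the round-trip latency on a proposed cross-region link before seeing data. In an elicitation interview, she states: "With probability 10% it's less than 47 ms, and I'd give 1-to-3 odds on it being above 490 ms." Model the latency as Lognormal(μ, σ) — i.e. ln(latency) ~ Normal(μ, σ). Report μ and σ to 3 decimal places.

If T ~ Lognormal(μ,σ) then ln T ~ Normal(μ,σ), so the p-quantile of ln T is μ + z_p·σ.
ln(47) = 3.85 and ln(490) = 6.194; z_{0.1} = -1.282, z_{0.75} = 0.6745.
σ = (6.194 − 3.85)/(0.6745 − (-1.282)) = 1.198.
μ = 3.85 − (-1.282)·1.198 = 5.386.

μ ≈ 5.386, σ ≈ 1.198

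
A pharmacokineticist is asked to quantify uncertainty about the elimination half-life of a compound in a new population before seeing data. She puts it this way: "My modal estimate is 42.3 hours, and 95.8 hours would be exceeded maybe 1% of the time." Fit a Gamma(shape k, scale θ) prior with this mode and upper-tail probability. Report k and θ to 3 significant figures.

Gamma(k,θ) with k>1 has mode (k−1)θ, so θ = 42.3/(k−1).
Need P(X < 95.8) = 0.99 with θ tied to k this way. Start at k = 2, θ = 42.3: P(X<95.8) ≈ 0.661.
Too low — raise k to concentrate. Iterating converges to k ≈ 8.17.
Then θ = 42.3/(8.17−1) ≈ 5.9.

k ≈ 8.17, θ ≈ 5.9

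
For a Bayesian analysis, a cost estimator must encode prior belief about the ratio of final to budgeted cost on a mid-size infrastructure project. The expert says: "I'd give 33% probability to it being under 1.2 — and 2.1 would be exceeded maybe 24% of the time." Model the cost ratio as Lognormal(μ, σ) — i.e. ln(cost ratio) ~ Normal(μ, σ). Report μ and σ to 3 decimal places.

If T ~ Lognormal(μ,σ) then ln T ~ Normal(μ,σ), so the p-quantile of ln T is μ + z_p·σ.
ln(1.2) = 0.1823 and ln(2.1) = 0.7419; z_{0.33} = -0.4399, z_{0.76} = 0.7063.
σ = (0.7419 − 0.1823)/(0.7063 − (-0.4399)) = 0.488.
μ = 0.1823 − (-0.4399)·0.488 = 0.397.

μ ≈ 0.397, σ ≈ 0.488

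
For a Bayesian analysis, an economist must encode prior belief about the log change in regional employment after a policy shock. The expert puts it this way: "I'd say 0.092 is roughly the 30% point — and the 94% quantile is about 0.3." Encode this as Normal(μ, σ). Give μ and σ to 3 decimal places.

μ = 0.144, σ = 0.100

For Normal(μ,σ), the p-quantile is μ + z_p·σ. Here z_{0.3} = -0.5244, z_{0.94} = 1.555.
So 0.092 = μ − 0.5244σ and 0.3 = μ + 1.555σ.
Subtracting: σ = (0.3 − 0.092)/(1.555 − (-0.5244)) = 0.100.
Then μ = 0.092 − (-0.5244)·0.100 = 0.144.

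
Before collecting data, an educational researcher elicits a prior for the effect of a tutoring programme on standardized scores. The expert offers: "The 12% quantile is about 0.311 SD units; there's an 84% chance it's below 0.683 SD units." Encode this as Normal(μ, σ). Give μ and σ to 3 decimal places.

μ = 0.512, σ = 0.171

The p-quantile of Normal(μ,σ) is μ + z_p·σ, with z_{0.12} = -1.175 and z_{0.84} = 0.9945.
Eliminate σ: μ = (z₂·x₁ − z₁·x₂)/(z₂ − z₁) = (0.9945·0.311 − (-1.175)·0.683)/2.169 = 0.512.
Then σ = (x₂ − x₁)/(z₂ − z₁) = (0.683 − 0.311)/2.169 = 0.171.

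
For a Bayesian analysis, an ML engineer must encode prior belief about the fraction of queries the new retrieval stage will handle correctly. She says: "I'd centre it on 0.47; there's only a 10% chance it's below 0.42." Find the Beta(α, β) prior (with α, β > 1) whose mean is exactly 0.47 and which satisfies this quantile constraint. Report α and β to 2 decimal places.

With mean 0.47 fixed, write α = 0.47s, β = 0.53s where s = α+β.
Need P(θ < 0.42) = 0.1 under Beta(0.47s, 0.53s). Normal approximation: (q−m)/√(m(1−m)/s) ≈ z_{0.1} = -1.28, so s ≈ 0.47·0.53·(-1.28)²/(0.42−0.47)² = 163.6.
At s = 163.6: P(θ<0.42) ≈ 0.099. Adjusting to match 0.1 gives s ≈ 162.80.
So α = 0.47·162.80 ≈ 76.52, β = 0.53·162.80 ≈ 86.28.

α ≈ 76.52, β ≈ 86.28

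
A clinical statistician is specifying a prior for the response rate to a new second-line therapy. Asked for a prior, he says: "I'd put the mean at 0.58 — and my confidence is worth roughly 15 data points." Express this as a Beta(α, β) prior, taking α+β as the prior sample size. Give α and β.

Under the effective-sample-size interpretation, Beta(α, β) has prior mean α/(α+β) and prior sample size α+β.
So α+β = 15 and α/(α+β) = 0.58, giving α = 0.58·15 = 8.7 and β = 15 − 8.7 = 6.3.

α = 8.7, β = 6.3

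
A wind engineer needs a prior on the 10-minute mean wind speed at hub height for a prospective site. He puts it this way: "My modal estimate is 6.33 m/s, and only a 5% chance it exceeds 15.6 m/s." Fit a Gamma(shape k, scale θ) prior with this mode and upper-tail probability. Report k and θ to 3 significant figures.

Gamma(k,θ) with k>1 has mode (k−1)θ, so θ = 6.33/(k−1).
Need P(X < 15.6) = 0.95 with θ tied to k this way. Start at k = 2, θ = 6.33: P(X<15.6) ≈ 0.705.
Too low — raise k to concentrate. Iterating converges to k ≈ 4.34.
Then θ = 6.33/(4.34−1) ≈ 1.89.

k ≈ 4.34, θ ≈ 1.89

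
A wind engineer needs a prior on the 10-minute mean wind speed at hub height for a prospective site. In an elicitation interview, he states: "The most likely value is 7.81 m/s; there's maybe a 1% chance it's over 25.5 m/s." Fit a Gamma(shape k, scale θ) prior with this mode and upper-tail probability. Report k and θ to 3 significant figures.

k ≈ 4.15, θ ≈ 2.48

Gamma(k,θ) with k>1 has mode (k−1)θ, so θ = 7.81/(k−1).
Need P(X < 25.5) = 0.99 with θ tied to k this way. Start at k = 2, θ = 7.81: P(X<25.5) ≈ 0.837.
Too low — raise k to concentrate. Iterating converges to k ≈ 4.15.
Then θ = 7.81/(4.15−1) ≈ 2.48.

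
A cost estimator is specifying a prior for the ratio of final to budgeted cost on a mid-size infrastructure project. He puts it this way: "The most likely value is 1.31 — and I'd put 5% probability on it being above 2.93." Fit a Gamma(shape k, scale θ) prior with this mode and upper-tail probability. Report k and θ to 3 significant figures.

k ≈ 5.24, θ ≈ 0.309

Gamma(k,θ) with k>1 has mode (k−1)θ, so θ = 1.31/(k−1).
Need P(X < 2.93) = 0.95 with θ tied to k this way. Start at k = 2, θ = 1.31: P(X<2.93) ≈ 0.654.
Too low — raise k to concentrate. Iterating converges to k ≈ 5.24.
Then θ = 1.31/(5.24−1) ≈ 0.309.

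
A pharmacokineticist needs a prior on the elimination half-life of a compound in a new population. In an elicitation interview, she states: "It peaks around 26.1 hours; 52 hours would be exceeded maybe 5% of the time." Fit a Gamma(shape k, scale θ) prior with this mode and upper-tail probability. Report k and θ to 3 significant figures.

Gamma(k,θ) with k>1 has mode (k−1)θ, so θ = 26.1/(k−1).
Need P(X < 52) = 0.95 with θ tied to k this way. Start at k = 2, θ = 26.1: P(X<52) ≈ 0.592.
Too low — raise k to concentrate. Iterating converges to k ≈ 6.83.
Then θ = 26.1/(6.83−1) ≈ 4.47.

k ≈ 6.83, θ ≈ 4.47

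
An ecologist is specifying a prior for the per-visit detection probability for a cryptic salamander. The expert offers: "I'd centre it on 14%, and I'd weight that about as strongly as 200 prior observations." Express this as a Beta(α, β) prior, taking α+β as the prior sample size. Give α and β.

α = 28, β = 172

Under the effective-sample-size interpretation, Beta(α, β) has prior mean α/(α+β) and prior sample size α+β.
So α+β = 200 and α/(α+β) = 0.14, giving α = 0.14·200 = 28 and β = 200 − 28 = 172.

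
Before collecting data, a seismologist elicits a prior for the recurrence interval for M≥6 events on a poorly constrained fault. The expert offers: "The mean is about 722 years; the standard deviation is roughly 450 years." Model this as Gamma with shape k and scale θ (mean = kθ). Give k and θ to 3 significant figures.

k ≈ 2.57, θ ≈ 280

For Gamma(k, scale θ): mean = kθ, variance = kθ², so CV = 1/√k.
CV = SD/mean = 450/722 = 0.6233, hence k = 1/CV² = 2.57.
Then θ = mean/k = 722/2.57 = 280.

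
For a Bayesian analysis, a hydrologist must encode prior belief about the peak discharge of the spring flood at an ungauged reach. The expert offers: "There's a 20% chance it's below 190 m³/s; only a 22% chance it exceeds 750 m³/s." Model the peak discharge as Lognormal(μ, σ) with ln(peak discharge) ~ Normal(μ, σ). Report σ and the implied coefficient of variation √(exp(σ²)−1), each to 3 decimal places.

σ ≈ 0.851, CV ≈ 1.031

If T ~ Lognormal(μ,σ) then ln T ~ Normal(μ,σ), so the p-quantile of ln T is μ + z_p·σ.
ln(190) = 5.247 and ln(750) = 6.62; z_{0.2} = -0.8416, z_{0.78} = 0.7722.
σ = (6.62 − 5.247)/(0.7722 − (-0.8416)) = 0.851.
μ = 5.247 − (-0.8416)·0.851 = 5.963.
CV = √(exp(σ²)−1) = √(exp(0.7239)−1) = 1.031.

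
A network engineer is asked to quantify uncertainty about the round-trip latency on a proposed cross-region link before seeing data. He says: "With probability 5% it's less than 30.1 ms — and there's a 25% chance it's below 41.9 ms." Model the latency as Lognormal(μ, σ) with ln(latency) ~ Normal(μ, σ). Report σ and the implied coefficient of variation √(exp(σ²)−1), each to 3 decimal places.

σ ≈ 0.341, CV ≈ 0.351

If T ~ Lognormal(μ,σ) then ln T ~ Normal(μ,σ), so the p-quantile of ln T is μ + z_p·σ.
ln(30.1) = 3.405 and ln(41.9) = 3.735; z_{0.05} = -1.645, z_{0.25} = -0.6745.
σ = (3.735 − 3.405)/(-0.6745 − (-1.645)) = 0.341.
μ = 3.405 − (-1.645)·0.341 = 3.965.
CV = √(exp(σ²)−1) = √(exp(0.1162)−1) = 0.351.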